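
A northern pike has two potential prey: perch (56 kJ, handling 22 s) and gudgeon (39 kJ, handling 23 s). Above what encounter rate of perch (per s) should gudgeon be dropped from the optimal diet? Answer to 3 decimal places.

The zero-one rule: include gudgeon iff E₂/h₂ > λE₁/(1+λh₁). Equality gives the switch point.
λE₁h₂ = E₂ + λE₂h₁ ⇒ λ = E₂/(E₁h₂ − E₂h₁) = 39/(1288 − 858) = 0.0907 per s.

0.091 per s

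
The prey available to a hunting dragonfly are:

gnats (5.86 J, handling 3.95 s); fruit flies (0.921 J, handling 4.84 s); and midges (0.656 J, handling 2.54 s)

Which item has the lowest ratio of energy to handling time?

Profitability E/h (J/s): gnats = 5.86/3.95 = 1.48, fruit flies = 0.921/4.84 = 0.19, midges = 0.656/2.54 = 0.258.
Ranked: gnats > midges > fruit flies.

fruit flies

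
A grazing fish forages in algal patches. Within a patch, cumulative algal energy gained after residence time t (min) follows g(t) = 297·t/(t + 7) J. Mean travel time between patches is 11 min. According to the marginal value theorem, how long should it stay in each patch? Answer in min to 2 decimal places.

By the marginal value theorem, leave when the instantaneous gain rate g'(t) equals the habitat-wide average g(t)/(T + t).
g'(t) = 297·7/(t + 7)². Setting 297·7/(t+7)² = 297t/[(t+7)(11+t)] gives 7(11+t) = t(t+7), so t² = 7×11 = 77.
t* = √77 = 8.775 min.

8.77 min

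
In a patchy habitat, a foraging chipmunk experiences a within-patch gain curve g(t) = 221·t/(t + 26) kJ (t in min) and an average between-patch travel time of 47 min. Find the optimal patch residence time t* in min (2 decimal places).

34.96 min

By the marginal value theorem, leave when the instantaneous gain rate g'(t) equals the habitat-wide average g(t)/(T + t).
g'(t) = 221·26/(t + 26)². Setting 221·26/(t+26)² = 221t/[(t+26)(47+t)] gives 26(47+t) = t(t+26), so t² = 26×47 = 1222.
t* = √1222 = 34.96 min.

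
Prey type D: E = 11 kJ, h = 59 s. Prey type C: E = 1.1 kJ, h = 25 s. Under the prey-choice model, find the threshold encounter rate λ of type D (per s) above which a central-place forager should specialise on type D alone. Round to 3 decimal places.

The zero-one rule: include type C iff E₂/h₂ > λE₁/(1+λh₁). Equality gives the switch point.
λE₁h₂ = E₂ + λE₂h₁ ⇒ λ = E₂/(E₁h₂ − E₂h₁) = 1.1/(275 − 64.9) = 0.005236 per s.

0.005 per s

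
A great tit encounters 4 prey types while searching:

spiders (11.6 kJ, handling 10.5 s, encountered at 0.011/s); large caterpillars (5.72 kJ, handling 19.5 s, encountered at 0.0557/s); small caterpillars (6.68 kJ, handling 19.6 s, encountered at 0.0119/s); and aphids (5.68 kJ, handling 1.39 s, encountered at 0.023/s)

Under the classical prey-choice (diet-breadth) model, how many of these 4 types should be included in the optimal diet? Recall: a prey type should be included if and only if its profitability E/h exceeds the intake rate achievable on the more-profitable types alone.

4

Rank by E/h (kJ/s): aphids 4.09, spiders 1.1, small caterpillars 0.341, large caterpillars 0.293. Include each in turn until the next type's E/h falls below the running intake rate.
Rate on top 1: 0.1266. spiders: 1.1 > 0.1266 → include.
Rate on top 2: 0.2251. small caterpillars: 0.341 > 0.2251 → include.
Rate on top 3: 0.2446. large caterpillars: 0.293 > 0.2446 → include.
Optimal diet: aphids, spiders, small caterpillars, large caterpillars — 4 of 4 types.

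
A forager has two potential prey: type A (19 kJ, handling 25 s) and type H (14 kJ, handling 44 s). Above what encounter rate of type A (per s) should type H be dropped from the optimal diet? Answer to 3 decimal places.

At the threshold, the rate on type A alone equals the profitability of type H: λ·19/(1 + λ·25) = 14/44 = 0.3182.
Rearranging, λ(19 − 0.3182×25) = 0.3182, so λ = 0.3182/11.05 = 0.02881 per s.

0.029 per s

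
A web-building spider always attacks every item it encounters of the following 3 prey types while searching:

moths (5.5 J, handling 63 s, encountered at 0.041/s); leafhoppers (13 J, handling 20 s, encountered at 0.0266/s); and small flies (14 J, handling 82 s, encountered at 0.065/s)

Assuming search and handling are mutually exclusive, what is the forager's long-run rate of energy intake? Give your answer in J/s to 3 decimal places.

R = (0.041×5.5 + 0.0266×13 + 0.065×14) / (1 + 0.041×63 + 0.0266×20 + 0.065×82) = 1.481/9.445 = 0.1568 J/s.

0.157 J/s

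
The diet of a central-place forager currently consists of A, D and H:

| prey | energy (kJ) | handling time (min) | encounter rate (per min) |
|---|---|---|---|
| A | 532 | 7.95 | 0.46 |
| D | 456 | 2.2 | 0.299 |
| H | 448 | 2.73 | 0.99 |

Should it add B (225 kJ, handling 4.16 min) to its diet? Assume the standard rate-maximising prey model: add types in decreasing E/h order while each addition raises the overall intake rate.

No

Current rate: (0.46×532 + 0.299×456 + 0.99×448)/(1 + 0.46×7.95 + 0.299×2.2 + 0.99×2.73) = 102.8 kJ/min.
Profitability of B: 225/4.16 = 54.09 kJ/min.
54.09 < 102.8, so adding B would lower the average — exclude it.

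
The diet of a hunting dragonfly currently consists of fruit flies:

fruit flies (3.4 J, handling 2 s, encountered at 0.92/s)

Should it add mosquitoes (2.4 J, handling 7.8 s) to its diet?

No

Intake rate on the current diet: R = (0.92×3.4) / (1 + 0.92×2) = 3.128/2.84 = 1.101 J/s.
mosquitoes: E/h = 2.4/7.8 = 0.3077 J/s.
Since 0.3077 < R, time spent handling mosquitoes is better spent searching.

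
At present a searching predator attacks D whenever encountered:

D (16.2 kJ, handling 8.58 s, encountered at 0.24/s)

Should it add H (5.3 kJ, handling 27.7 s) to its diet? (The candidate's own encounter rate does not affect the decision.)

On D alone, R = ΣλE/(1+Σλh) = 3.888/3.059 = 1.271 kJ/s.
H: E/h = 5.3/27.7 = 0.1913 kJ/s.
0.1913 < 1.271, so adding H would lower the average — exclude it.

No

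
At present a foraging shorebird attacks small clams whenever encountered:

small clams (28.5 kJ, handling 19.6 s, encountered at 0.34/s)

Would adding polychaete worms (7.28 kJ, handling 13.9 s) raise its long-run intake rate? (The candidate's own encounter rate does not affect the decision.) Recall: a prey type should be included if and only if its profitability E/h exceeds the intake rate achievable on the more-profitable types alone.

Intake rate on the current diet: R = (0.34×28.5) / (1 + 0.34×19.6) = 9.69/7.664 = 1.264 kJ/s.
polychaete worms: E/h = 7.28/13.9 = 0.5237 kJ/s.
Since 0.5237 < R, time spent handling polychaete worms is better spent searching.

No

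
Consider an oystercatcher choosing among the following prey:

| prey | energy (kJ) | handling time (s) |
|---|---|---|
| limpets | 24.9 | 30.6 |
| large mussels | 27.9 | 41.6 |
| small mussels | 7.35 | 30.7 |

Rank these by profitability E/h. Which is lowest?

In descending order of E/h:
limpets: 24.9/30.6 = 0.814 kJ/s
large mussels: 27.9/41.6 = 0.671 kJ/s
small mussels: 7.35/30.7 = 0.239 kJ/s

small mussels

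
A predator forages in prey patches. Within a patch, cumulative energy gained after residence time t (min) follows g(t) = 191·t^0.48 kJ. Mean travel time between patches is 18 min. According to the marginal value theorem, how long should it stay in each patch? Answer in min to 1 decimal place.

By the marginal value theorem, leave when the instantaneous gain rate g'(t) equals the habitat-wide average g(t)/(T + t).
g'(t) = 0.48·191·t^-0.52. Setting 0.48·191·t^-0.52 = 191·t^0.48/(18+t) gives 0.48(18+t) = t, so 0.52·t = 0.48×18.
t* = 0.48×18/0.52 = 16.62 min.

16.6 min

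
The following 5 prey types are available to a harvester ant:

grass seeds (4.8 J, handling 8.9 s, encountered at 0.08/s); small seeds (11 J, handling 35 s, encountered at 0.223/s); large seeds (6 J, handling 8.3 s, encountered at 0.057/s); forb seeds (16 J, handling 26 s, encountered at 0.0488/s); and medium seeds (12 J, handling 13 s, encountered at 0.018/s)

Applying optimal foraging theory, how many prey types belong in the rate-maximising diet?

4

E/h in descending order: medium seeds 0.923, large seeds 0.723, forb seeds 0.615, grass seeds 0.539, small seeds 0.314 J/s. The optimal diet is the largest prefix of this list for which every included type satisfies E_i/h_i > R on the types above it.
Rate on top 1: 0.175. large seeds: 0.723 > 0.175 → include.
Rate on top 2: 0.3269. forb seeds: 0.615 > 0.3269 → include.
Rate on top 3: 0.4499. grass seeds: 0.539 > 0.4499 → include.
Rate on top 4: 0.4671. small seeds: 0.314 < 0.4671 → exclude; stop.
Optimal diet: medium seeds, large seeds, forb seeds, grass seeds — 4 of 5 types.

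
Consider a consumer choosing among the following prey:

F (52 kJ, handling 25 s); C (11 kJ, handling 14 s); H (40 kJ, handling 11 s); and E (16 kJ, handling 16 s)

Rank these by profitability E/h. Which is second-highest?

In descending order of E/h:
H: 40/11 = 3.64 kJ/s
F: 52/25 = 2.08 kJ/s
E: 16/16 = 1 kJ/s
C: 11/14 = 0.786 kJ/s

F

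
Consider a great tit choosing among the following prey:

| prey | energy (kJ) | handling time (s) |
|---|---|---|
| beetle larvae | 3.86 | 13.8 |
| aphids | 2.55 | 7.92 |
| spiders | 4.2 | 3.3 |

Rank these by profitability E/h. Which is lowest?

beetle larvae

Profitability E/h (kJ/s): beetle larvae = 3.86/13.8 = 0.28, aphids = 2.55/7.92 = 0.322, spiders = 4.2/3.3 = 1.27.
Ranked: spiders > aphids > beetle larvae.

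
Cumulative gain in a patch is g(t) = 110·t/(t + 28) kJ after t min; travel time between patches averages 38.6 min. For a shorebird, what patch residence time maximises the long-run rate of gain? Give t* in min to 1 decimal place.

By the marginal value theorem, leave when the instantaneous gain rate g'(t) equals the habitat-wide average g(t)/(T + t).
g'(t) = 110·28/(t + 28)². Setting 110·28/(t+28)² = 110t/[(t+28)(38.6+t)] gives 28(38.6+t) = t(t+28), so t² = 28×38.6 = 1081.
t* = √1081 = 32.88 min.

32.9 min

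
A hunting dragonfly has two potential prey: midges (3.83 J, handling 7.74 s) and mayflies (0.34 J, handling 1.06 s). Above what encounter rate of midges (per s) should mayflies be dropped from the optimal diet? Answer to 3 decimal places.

Drop mayflies once their profitability E₂/h₂ falls below the rate achievable on midges alone: E₂/h₂ = λE₁/(1 + λh₁).
Solve for λ: λE₁h₂ = E₂(1 + λh₁) → λ(E₁h₂ − E₂h₁) = E₂ → λ = E₂/(E₁h₂ − E₂h₁).
λ = 0.34/(3.83×1.06 − 0.34×7.74) = 0.34/1.428 = 0.2381 per s.

0.238 per s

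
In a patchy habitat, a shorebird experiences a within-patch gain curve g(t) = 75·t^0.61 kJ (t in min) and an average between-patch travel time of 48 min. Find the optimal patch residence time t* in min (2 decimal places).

By the marginal value theorem, leave when the instantaneous gain rate g'(t) equals the habitat-wide average g(t)/(T + t).
g'(t) = 0.61·75·t^-0.39. Setting 0.61·75·t^-0.39 = 75·t^0.61/(48+t) gives 0.61(48+t) = t, so 0.39·t = 0.61×48.
t* = 0.61×48/0.39 = 75.08 min.

75.08 min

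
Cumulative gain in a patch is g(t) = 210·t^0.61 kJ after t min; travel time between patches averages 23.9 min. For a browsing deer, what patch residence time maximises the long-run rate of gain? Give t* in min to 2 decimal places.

37.38 min

Maximise g(t)/(T+t): set derivative to zero → g'(t)(T+t) = g(t).
g'(t) = 0.61·210·t^-0.39. Setting 0.61·210·t^-0.39 = 210·t^0.61/(23.9+t) gives 0.61(23.9+t) = t, so 0.39·t = 0.61×23.9.
t* = 0.61×23.9/0.39 = 37.38 min.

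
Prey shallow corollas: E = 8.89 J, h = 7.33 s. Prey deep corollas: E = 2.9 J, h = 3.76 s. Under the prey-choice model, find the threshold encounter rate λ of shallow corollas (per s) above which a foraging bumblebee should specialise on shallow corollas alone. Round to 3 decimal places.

The zero-one rule: include deep corollas iff E₂/h₂ > λE₁/(1+λh₁). Equality gives the switch point.
λE₁h₂ = E₂ + λE₂h₁ ⇒ λ = E₂/(E₁h₂ − E₂h₁) = 2.9/(33.43 − 21.26) = 0.2383 per s.

0.238 per s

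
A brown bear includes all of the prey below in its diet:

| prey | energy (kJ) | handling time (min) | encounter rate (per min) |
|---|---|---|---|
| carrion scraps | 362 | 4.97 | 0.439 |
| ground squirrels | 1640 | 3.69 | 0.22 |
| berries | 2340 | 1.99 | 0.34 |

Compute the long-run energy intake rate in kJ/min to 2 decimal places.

R = (0.439×362 + 0.22×1640 + 0.34×2340) / (1 + 0.439×4.97 + 0.22×3.69 + 0.34×1.99) = 1315/4.67 = 281.6 kJ/min.

281.64 kJ/min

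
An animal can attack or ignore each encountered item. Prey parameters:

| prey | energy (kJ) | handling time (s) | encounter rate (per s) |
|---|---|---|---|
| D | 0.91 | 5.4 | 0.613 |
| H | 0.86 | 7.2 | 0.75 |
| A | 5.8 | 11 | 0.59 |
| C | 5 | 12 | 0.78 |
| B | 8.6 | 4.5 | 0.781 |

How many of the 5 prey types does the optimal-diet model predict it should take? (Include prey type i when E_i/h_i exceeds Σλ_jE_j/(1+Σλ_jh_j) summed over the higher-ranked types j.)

Rank by E/h (kJ/s): B 1.91, A 0.527, C 0.417, D 0.169, H 0.119. Include each in turn until the next type's E/h falls below the running intake rate.
Rate on top 1: 1.488. A: 0.527 < 1.488 → exclude; stop.
Optimal diet: B — 1 of 5 types.

1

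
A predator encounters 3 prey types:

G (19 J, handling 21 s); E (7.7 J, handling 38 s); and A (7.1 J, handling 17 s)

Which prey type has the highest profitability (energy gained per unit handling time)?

G

Profitability E/h (J/s): G = 19/21 = 0.905, E = 7.7/38 = 0.203, A = 7.1/17 = 0.418.
Ranked: G > A > E.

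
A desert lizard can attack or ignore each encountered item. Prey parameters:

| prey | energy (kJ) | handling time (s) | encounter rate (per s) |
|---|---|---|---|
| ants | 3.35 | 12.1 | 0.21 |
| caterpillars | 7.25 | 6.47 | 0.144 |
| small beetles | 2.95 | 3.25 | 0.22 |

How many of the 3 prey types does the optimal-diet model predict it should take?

2

E/h in descending order: caterpillars 1.12, small beetles 0.908, ants 0.277 kJ/s. The optimal diet is the largest prefix of this list for which every included type satisfies E_i/h_i > R on the types above it.
Rate on top 1: 0.5405. small beetles: 0.908 > 0.5405 → include.
Rate on top 2: 0.6397. ants: 0.277 < 0.6397 → exclude; stop.
Optimal diet: caterpillars, small beetles — 2 of 3 types.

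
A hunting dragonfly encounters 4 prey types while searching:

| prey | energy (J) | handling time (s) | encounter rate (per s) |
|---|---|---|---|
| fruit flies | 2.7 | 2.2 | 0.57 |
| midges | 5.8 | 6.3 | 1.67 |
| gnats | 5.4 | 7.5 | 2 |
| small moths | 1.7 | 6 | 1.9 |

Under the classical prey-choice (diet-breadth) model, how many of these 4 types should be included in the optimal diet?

2

Profitabilities (E/h, J/s): fruit flies 1.23, midges 0.921, gnats 0.72, small moths 0.283. Add prey in this order while the next type's profitability exceeds the intake rate on those already taken.
Rate on top 1: 0.6828. midges: 0.921 > 0.6828 → include.
Rate on top 2: 0.8787. gnats: 0.72 < 0.8787 → exclude; stop.
Optimal diet: fruit flies, midges — 2 of 4 types.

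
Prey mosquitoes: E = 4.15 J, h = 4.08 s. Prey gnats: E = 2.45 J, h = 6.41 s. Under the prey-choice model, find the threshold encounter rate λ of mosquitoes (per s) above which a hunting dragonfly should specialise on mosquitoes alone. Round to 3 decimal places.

Drop gnats once their profitability E₂/h₂ falls below the rate achievable on mosquitoes alone: E₂/h₂ = λE₁/(1 + λh₁).
Solve for λ: λE₁h₂ = E₂(1 + λh₁) → λ(E₁h₂ − E₂h₁) = E₂ → λ = E₂/(E₁h₂ − E₂h₁).
λ = 2.45/(4.15×6.41 − 2.45×4.08) = 2.45/16.61 = 0.1475 per s.

0.148 per s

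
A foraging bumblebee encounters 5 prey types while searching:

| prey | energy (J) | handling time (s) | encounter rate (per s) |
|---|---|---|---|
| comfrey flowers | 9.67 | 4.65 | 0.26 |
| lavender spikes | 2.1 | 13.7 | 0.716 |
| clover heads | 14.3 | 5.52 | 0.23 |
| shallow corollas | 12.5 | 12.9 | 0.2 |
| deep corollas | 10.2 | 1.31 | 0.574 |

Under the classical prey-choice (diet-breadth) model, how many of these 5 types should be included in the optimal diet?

Rank by E/h (J/s): deep corollas 7.79, clover heads 2.59, comfrey flowers 2.08, shallow corollas 0.969, lavender spikes 0.153. Include each in turn until the next type's E/h falls below the running intake rate.
Rate on top 1: 3.342. clover heads: 2.59 < 3.342 → exclude; stop.
Optimal diet: deep corollas — 1 of 5 types.

1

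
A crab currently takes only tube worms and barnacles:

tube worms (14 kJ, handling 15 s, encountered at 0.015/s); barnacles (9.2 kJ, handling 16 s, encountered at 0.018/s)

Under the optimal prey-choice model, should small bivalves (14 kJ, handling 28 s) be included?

Yes

Intake rate on the current diet: R = (0.015×14 + 0.018×9.2) / (1 + 0.015×15 + 0.018×16) = 0.3756/1.513 = 0.2482 kJ/s.
Profitability of small bivalves: 14/28 = 0.5 kJ/s.
0.5 > 0.2482, so adding small bivalves raises the average — include it.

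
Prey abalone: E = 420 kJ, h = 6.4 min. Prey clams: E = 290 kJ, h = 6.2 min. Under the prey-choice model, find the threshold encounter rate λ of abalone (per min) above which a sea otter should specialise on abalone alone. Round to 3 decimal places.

0.388 per min

Drop clams once their profitability E₂/h₂ falls below the rate achievable on abalone alone: E₂/h₂ = λE₁/(1 + λh₁).
Solve for λ: λE₁h₂ = E₂(1 + λh₁) → λ(E₁h₂ − E₂h₁) = E₂ → λ = E₂/(E₁h₂ − E₂h₁).
λ = 290/(420×6.2 − 290×6.4) = 290/748 = 0.3877 per min.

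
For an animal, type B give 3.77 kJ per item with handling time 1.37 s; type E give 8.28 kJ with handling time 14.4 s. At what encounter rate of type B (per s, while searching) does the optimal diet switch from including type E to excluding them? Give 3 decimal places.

Drop type E once their profitability E₂/h₂ falls below the rate achievable on type B alone: E₂/h₂ = λE₁/(1 + λh₁).
Solve for λ: λE₁h₂ = E₂(1 + λh₁) → λ(E₁h₂ − E₂h₁) = E₂ → λ = E₂/(E₁h₂ − E₂h₁).
λ = 8.28/(3.77×14.4 − 8.28×1.37) = 8.28/42.94 = 0.1928 per s.

0.193 per s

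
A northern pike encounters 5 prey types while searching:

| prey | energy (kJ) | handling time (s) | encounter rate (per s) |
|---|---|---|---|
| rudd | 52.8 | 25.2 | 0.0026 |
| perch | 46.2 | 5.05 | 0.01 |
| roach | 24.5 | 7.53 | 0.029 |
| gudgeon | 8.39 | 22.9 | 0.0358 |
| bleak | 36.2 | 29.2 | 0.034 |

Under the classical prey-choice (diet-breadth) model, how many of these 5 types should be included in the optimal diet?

4

Rank by E/h (kJ/s): perch 9.15, roach 3.25, rudd 2.1, bleak 1.24, gudgeon 0.366. Include each in turn until the next type's E/h falls below the running intake rate.
Rate on top 1: 0.4398. roach: 3.25 > 0.4398 → include.
Rate on top 2: 0.9241. rudd: 2.1 > 0.9241 → include.
Rate on top 3: 0.9816. bleak: 1.24 > 0.9816 → include.
Rate on top 4: 1.092. gudgeon: 0.366 < 1.092 → exclude; stop.
Optimal diet: perch, roach, rudd, bleak — 4 of 5 types.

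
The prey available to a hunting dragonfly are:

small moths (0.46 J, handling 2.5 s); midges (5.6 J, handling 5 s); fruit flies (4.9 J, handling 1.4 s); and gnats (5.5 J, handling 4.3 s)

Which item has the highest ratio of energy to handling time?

In descending order of E/h:
fruit flies: 4.9/1.4 = 3.5 J/s
gnats: 5.5/4.3 = 1.28 J/s
midges: 5.6/5 = 1.12 J/s
small moths: 0.46/2.5 = 0.184 J/s

fruit flies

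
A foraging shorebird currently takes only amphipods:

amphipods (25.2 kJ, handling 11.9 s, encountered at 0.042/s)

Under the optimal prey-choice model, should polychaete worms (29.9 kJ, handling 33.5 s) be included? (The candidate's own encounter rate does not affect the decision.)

Yes

On amphipods alone, R = ΣλE/(1+Σλh) = 1.058/1.5 = 0.7057 kJ/s.
polychaete worms: E/h = 29.9/33.5 = 0.8925 kJ/s.
0.8925 > 0.7057, so adding polychaete worms raises the average — include it.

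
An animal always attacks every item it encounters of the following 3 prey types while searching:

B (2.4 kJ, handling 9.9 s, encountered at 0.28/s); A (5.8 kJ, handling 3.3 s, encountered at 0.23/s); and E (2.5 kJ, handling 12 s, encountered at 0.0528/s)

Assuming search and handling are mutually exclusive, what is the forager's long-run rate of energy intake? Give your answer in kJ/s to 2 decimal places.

0.41 kJ/s

R = Σλ_iE_i / (1 + Σλ_ih_i)
Numerator: 0.28×2.4 + 0.23×5.8 + 0.0528×2.5 = 2.138
Denominator: 1 + 0.28×9.9 + 0.23×3.3 + 0.0528×12 = 5.165
R = 2.138/5.165 = 0.414 kJ/s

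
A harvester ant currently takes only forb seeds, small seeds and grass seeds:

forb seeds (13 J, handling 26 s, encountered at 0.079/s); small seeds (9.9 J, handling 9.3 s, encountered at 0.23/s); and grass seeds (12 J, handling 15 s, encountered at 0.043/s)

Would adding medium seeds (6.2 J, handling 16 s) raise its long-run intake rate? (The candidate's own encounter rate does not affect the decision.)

On forb seeds, small seeds and grass seeds alone, R = ΣλE/(1+Σλh) = 3.82/5.838 = 0.6543 J/s.
Profitability of medium seeds: 6.2/16 = 0.3875 J/s.
0.3875 < 0.6543, so adding medium seeds would lower the average — exclude it.

No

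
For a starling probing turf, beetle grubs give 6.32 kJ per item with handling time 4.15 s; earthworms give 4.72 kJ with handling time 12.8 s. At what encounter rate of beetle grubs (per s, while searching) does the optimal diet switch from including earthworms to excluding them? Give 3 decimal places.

At the threshold, the rate on beetle grubs alone equals the profitability of earthworms: λ·6.32/(1 + λ·4.15) = 4.72/12.8 = 0.3687.
Rearranging, λ(6.32 − 0.3687×4.15) = 0.3687, so λ = 0.3687/4.79 = 0.07699 per s.

0.077 per s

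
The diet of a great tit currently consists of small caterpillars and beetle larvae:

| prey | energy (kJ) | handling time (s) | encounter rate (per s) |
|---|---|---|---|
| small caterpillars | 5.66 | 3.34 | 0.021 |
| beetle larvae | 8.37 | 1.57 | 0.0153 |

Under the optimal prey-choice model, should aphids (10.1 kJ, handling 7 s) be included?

Intake rate on the current diet: R = (0.021×5.66 + 0.0153×8.37) / (1 + 0.021×3.34 + 0.0153×1.57) = 0.2469/1.094 = 0.2257 kJ/s.
aphids: E/h = 10.1/7 = 1.443 kJ/s.
1.443 > 0.2257, so adding aphids raises the average — include it.

Yes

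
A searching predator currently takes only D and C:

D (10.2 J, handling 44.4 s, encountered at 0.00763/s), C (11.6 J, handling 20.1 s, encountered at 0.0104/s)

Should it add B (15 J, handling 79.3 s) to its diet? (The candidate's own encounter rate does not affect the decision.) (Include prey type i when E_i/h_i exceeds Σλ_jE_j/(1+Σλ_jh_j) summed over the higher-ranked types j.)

Yes

Current rate: (0.00763×10.2 + 0.0104×11.6)/(1 + 0.00763×44.4 + 0.0104×20.1) = 0.1282 J/s.
Profitability of B: 15/79.3 = 0.1892 J/s.
Since 0.1892 > R, including B increases the long-run rate.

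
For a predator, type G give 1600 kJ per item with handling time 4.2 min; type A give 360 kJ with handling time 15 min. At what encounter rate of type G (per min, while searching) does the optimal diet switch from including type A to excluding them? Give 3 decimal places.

0.016 per min

Drop type A once their profitability E₂/h₂ falls below the rate achievable on type G alone: E₂/h₂ = λE₁/(1 + λh₁).
Solve for λ: λE₁h₂ = E₂(1 + λh₁) → λ(E₁h₂ − E₂h₁) = E₂ → λ = E₂/(E₁h₂ − E₂h₁).
λ = 360/(1600×15 − 360×4.2) = 360/2.249e+04 = 0.01601 per min.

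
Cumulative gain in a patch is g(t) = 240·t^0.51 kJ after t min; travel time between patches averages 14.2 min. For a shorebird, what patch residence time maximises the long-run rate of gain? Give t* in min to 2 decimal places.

14.78 min

Maximise g(t)/(T+t): set derivative to zero → g'(t)(T+t) = g(t).
g'(t) = 0.51·240·t^-0.49. Setting 0.51·240·t^-0.49 = 240·t^0.51/(14.2+t) gives 0.51(14.2+t) = t, so 0.49·t = 0.51×14.2.
t* = 0.51×14.2/0.49 = 14.78 min.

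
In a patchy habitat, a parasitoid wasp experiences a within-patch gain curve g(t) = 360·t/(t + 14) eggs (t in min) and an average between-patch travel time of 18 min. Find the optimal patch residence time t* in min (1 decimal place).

15.9 min

Maximise g(t)/(T+t): set derivative to zero → g'(t)(T+t) = g(t).
g'(t) = 360·14/(t + 14)². Setting 360·14/(t+14)² = 360t/[(t+14)(18+t)] gives 14(18+t) = t(t+14), so t² = 14×18 = 252.
t* = √252 = 15.87 min.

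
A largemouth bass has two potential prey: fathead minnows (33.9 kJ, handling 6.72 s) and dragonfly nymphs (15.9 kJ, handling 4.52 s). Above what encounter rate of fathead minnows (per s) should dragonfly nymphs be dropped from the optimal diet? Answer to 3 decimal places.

Drop dragonfly nymphs once their profitability E₂/h₂ falls below the rate achievable on fathead minnows alone: E₂/h₂ = λE₁/(1 + λh₁).
Solve for λ: λE₁h₂ = E₂(1 + λh₁) → λ(E₁h₂ − E₂h₁) = E₂ → λ = E₂/(E₁h₂ − E₂h₁).
λ = 15.9/(33.9×4.52 − 15.9×6.72) = 15.9/46.38 = 0.3428 per s.

0.343 per s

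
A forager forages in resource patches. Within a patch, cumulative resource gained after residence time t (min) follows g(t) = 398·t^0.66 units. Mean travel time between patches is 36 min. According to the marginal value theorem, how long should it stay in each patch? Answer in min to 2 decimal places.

Optimal t* satisfies g'(t*) = g(t*)/(T + t*).
g'(t) = 0.66·398·t^-0.34. Setting 0.66·398·t^-0.34 = 398·t^0.66/(36+t) gives 0.66(36+t) = t, so 0.34·t = 0.66×36.
t* = 0.66×36/0.34 = 69.88 min.

69.88 min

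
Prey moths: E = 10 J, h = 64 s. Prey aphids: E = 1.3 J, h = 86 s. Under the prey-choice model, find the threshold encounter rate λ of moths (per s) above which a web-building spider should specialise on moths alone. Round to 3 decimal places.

The zero-one rule: include aphids iff E₂/h₂ > λE₁/(1+λh₁). Equality gives the switch point.
λE₁h₂ = E₂ + λE₂h₁ ⇒ λ = E₂/(E₁h₂ − E₂h₁) = 1.3/(860 − 83.2) = 0.001674 per s.

0.002 per s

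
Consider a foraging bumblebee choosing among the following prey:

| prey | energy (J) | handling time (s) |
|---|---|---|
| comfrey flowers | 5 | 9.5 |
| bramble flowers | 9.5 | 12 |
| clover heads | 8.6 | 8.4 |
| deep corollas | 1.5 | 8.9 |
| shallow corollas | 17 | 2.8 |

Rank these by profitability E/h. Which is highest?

Profitability E/h (J/s): comfrey flowers = 5/9.5 = 0.526, bramble flowers = 9.5/12 = 0.792, clover heads = 8.6/8.4 = 1.02, deep corollas = 1.5/8.9 = 0.169, shallow corollas = 17/2.8 = 6.07.
Ranked: shallow corollas > clover heads > bramble flowers > comfrey flowers > deep corollas.

shallow corollas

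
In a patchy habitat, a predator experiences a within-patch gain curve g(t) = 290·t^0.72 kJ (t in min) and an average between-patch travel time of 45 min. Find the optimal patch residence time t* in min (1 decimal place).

115.7 min

Maximise g(t)/(T+t): set derivative to zero → g'(t)(T+t) = g(t).
g'(t) = 0.72·290·t^-0.28. Setting 0.72·290·t^-0.28 = 290·t^0.72/(45+t) gives 0.72(45+t) = t, so 0.28·t = 0.72×45.
t* = 0.72×45/0.28 = 115.7 min.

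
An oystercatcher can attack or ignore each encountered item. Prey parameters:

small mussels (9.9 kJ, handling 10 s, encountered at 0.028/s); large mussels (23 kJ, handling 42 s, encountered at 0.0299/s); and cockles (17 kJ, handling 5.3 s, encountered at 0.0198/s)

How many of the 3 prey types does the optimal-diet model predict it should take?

E/h in descending order: cockles 3.21, small mussels 0.99, large mussels 0.548 kJ/s. The optimal diet is the largest prefix of this list for which every included type satisfies E_i/h_i > R on the types above it.
Rate on top 1: 0.3046. small mussels: 0.99 > 0.3046 → include.
Rate on top 2: 0.4432. large mussels: 0.548 > 0.4432 → include.
Optimal diet: cockles, small mussels, large mussels — 3 of 3 types.

3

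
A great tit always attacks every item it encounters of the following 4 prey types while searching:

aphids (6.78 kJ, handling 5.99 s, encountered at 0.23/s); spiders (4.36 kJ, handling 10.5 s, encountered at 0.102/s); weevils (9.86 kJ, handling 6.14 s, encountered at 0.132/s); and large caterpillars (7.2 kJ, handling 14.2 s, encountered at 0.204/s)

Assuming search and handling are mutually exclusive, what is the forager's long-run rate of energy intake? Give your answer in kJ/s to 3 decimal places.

0.667 kJ/s

Energy encountered per unit search time: 0.23×6.78 + 0.102×4.36 + 0.132×9.86 + 0.204×7.2 = 4.774 kJ/s.
Handling time per unit search time: 0.23×5.99 + 0.102×10.5 + 0.132×6.14 + 0.204×14.2 = 6.156.
Rate = 4.774/(1 + 6.156) = 0.6672 kJ/s.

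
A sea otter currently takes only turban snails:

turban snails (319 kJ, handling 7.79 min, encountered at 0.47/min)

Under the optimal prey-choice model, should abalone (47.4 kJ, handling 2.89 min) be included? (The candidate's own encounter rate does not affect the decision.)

No

On turban snails alone, R = ΣλE/(1+Σλh) = 149.9/4.661 = 32.16 kJ/min.
Profitability of abalone: 47.4/2.89 = 16.4 kJ/min.
Since 16.4 < R, time spent handling abalone is better spent searching.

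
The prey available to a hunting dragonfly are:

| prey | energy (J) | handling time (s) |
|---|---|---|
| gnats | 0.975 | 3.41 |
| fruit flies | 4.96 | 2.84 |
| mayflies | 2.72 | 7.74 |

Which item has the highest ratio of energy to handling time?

Profitability E/h (J/s): gnats = 0.975/3.41 = 0.286, fruit flies = 4.96/2.84 = 1.75, mayflies = 2.72/7.74 = 0.351.
Ranked: fruit flies > mayflies > gnats.

fruit flies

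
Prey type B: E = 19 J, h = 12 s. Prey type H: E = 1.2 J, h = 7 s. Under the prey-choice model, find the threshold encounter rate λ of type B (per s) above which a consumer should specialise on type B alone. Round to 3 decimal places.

Drop type H once their profitability E₂/h₂ falls below the rate achievable on type B alone: E₂/h₂ = λE₁/(1 + λh₁).
Solve for λ: λE₁h₂ = E₂(1 + λh₁) → λ(E₁h₂ − E₂h₁) = E₂ → λ = E₂/(E₁h₂ − E₂h₁).
λ = 1.2/(19×7 − 1.2×12) = 1.2/118.6 = 0.01012 per s.

0.010 per s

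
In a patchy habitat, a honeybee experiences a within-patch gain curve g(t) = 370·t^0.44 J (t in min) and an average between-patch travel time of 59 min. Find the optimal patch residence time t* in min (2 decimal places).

Optimal t* satisfies g'(t*) = g(t*)/(T + t*).
g'(t) = 0.44·370·t^-0.56. Setting 0.44·370·t^-0.56 = 370·t^0.44/(59+t) gives 0.44(59+t) = t, so 0.56·t = 0.44×59.
t* = 0.44×59/0.56 = 46.36 min.

46.36 min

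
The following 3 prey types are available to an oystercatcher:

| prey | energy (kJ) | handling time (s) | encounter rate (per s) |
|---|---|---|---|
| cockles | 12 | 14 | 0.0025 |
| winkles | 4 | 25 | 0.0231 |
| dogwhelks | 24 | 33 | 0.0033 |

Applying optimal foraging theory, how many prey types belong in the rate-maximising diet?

E/h in descending order: cockles 0.857, dogwhelks 0.727, winkles 0.16 kJ/s. The optimal diet is the largest prefix of this list for which every included type satisfies E_i/h_i > R on the types above it.
Rate on top 1: 0.02899. dogwhelks: 0.727 > 0.02899 → include.
Rate on top 2: 0.09546. winkles: 0.16 > 0.09546 → include.
Optimal diet: cockles, dogwhelks, winkles — 3 of 3 types.

3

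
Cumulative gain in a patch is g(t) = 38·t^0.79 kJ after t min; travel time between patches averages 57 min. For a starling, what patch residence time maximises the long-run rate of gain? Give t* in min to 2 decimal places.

Maximise g(t)/(T+t): set derivative to zero → g'(t)(T+t) = g(t).
g'(t) = 0.79·38·t^-0.21. Setting 0.79·38·t^-0.21 = 38·t^0.79/(57+t) gives 0.79(57+t) = t, so 0.21·t = 0.79×57.
t* = 0.79×57/0.21 = 214.4 min.

214.43 min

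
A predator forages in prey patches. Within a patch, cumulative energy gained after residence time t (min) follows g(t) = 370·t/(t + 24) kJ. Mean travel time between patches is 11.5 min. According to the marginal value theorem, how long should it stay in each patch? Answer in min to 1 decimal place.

By the marginal value theorem, leave when the instantaneous gain rate g'(t) equals the habitat-wide average g(t)/(T + t).
g'(t) = 370·24/(t + 24)². Setting 370·24/(t+24)² = 370t/[(t+24)(11.5+t)] gives 24(11.5+t) = t(t+24), so t² = 24×11.5 = 276.
t* = √276 = 16.61 min.

16.6 min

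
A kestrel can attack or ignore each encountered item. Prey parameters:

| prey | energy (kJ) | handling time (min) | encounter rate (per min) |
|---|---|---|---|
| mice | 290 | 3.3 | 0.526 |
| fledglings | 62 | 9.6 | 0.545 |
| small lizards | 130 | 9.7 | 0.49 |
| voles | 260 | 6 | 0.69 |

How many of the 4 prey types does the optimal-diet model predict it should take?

Rank by E/h (kJ/min): mice 87.9, voles 43.3, small lizards 13.4, fledglings 6.46. Include each in turn until the next type's E/h falls below the running intake rate.
Rate on top 1: 55.76. voles: 43.3 < 55.76 → exclude; stop.
Optimal diet: mice — 1 of 4 types.

1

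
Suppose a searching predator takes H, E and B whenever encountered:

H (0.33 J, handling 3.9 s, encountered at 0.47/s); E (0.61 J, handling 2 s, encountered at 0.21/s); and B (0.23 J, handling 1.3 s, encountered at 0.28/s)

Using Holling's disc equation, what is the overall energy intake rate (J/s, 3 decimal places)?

0.096 J/s

Energy encountered per unit search time: 0.47×0.33 + 0.21×0.61 + 0.28×0.23 = 0.3476 J/s.
Handling time per unit search time: 0.47×3.9 + 0.21×2 + 0.28×1.3 = 2.617.
Rate = 0.3476/(1 + 2.617) = 0.0961 J/s.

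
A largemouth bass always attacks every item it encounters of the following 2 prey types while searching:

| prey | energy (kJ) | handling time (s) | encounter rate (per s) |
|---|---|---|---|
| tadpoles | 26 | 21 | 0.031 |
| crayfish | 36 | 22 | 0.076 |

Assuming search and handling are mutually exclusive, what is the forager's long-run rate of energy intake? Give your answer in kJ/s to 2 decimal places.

Energy encountered per unit search time: 0.031×26 + 0.076×36 = 3.542 kJ/s.
Handling time per unit search time: 0.031×21 + 0.076×22 = 2.323.
Rate = 3.542/(1 + 2.323) = 1.066 kJ/s.

1.07 kJ/s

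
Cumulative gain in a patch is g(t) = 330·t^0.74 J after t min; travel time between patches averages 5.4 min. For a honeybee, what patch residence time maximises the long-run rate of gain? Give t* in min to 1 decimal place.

By the marginal value theorem, leave when the instantaneous gain rate g'(t) equals the habitat-wide average g(t)/(T + t).
g'(t) = 0.74·330·t^-0.26. Setting 0.74·330·t^-0.26 = 330·t^0.74/(5.4+t) gives 0.74(5.4+t) = t, so 0.26·t = 0.74×5.4.
t* = 0.74×5.4/0.26 = 15.37 min.

15.4 min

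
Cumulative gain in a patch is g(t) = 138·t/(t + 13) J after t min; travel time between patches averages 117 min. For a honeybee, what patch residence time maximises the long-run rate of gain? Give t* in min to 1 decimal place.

Optimal t* satisfies g'(t*) = g(t*)/(T + t*).
g'(t) = 138·13/(t + 13)². Setting 138·13/(t+13)² = 138t/[(t+13)(117+t)] gives 13(117+t) = t(t+13), so t² = 13×117 = 1521.
t* = √1521 = 39 min.

39.0 min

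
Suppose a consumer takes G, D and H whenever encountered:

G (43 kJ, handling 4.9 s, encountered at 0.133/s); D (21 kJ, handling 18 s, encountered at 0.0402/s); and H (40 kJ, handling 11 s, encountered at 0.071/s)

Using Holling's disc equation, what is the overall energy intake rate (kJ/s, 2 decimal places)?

Energy encountered per unit search time: 0.133×43 + 0.0402×21 + 0.071×40 = 9.403 kJ/s.
Handling time per unit search time: 0.133×4.9 + 0.0402×18 + 0.071×11 = 2.156.
Rate = 9.403/(1 + 2.156) = 2.979 kJ/s.

2.98 kJ/s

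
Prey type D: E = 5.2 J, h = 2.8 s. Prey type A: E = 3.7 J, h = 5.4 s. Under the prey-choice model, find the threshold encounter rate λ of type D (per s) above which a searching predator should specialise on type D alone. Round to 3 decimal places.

Drop type A once their profitability E₂/h₂ falls below the rate achievable on type D alone: E₂/h₂ = λE₁/(1 + λh₁).
Solve for λ: λE₁h₂ = E₂(1 + λh₁) → λ(E₁h₂ − E₂h₁) = E₂ → λ = E₂/(E₁h₂ − E₂h₁).
λ = 3.7/(5.2×5.4 − 3.7×2.8) = 3.7/17.72 = 0.2088 per s.

0.209 per s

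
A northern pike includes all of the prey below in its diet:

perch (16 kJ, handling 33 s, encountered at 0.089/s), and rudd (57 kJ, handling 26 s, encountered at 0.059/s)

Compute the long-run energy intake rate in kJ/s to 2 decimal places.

R = Σλ_iE_i / (1 + Σλ_ih_i)
Numerator: 0.089×16 + 0.059×57 = 4.787
Denominator: 1 + 0.089×33 + 0.059×26 = 5.471
R = 4.787/5.471 = 0.875 kJ/s

0.87 kJ/s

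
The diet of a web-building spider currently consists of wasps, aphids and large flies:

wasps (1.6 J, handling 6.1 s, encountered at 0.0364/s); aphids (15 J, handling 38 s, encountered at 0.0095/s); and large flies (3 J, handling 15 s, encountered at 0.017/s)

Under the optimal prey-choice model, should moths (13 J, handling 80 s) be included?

Yes

Current rate: (0.0364×1.6 + 0.0095×15 + 0.017×3)/(1 + 0.0364×6.1 + 0.0095×38 + 0.017×15) = 0.137 J/s.
Profitability of moths: 13/80 = 0.1625 J/s.
Since 0.1625 > R, including moths increases the long-run rate.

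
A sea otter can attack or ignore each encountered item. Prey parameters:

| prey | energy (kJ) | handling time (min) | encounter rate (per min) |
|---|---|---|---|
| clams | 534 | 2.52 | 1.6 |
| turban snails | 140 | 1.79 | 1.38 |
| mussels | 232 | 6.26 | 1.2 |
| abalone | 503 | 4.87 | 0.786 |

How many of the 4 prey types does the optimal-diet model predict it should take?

1

Rank by E/h (kJ/min): clams 212, abalone 103, turban snails 78.2, mussels 37.1. Include each in turn until the next type's E/h falls below the running intake rate.
Rate on top 1: 169.8. abalone: 103 < 169.8 → exclude; stop.
Optimal diet: clams — 1 of 4 types.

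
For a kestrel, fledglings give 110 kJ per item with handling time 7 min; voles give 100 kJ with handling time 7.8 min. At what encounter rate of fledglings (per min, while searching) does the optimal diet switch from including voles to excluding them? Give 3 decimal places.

0.633 per min

At the threshold, the rate on fledglings alone equals the profitability of voles: λ·110/(1 + λ·7) = 100/7.8 = 12.82.
Rearranging, λ(110 − 12.82×7) = 12.82, so λ = 12.82/20.26 = 0.6329 per min.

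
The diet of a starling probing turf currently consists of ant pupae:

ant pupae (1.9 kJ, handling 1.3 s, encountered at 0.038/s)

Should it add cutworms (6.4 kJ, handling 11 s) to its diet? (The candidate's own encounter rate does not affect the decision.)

Intake rate on the current diet: R = (0.038×1.9) / (1 + 0.038×1.3) = 0.0722/1.049 = 0.0688 kJ/s.
Profitability of cutworms: 6.4/11 = 0.5818 kJ/s.
0.5818 > 0.0688, so adding cutworms raises the average — include it.

Yes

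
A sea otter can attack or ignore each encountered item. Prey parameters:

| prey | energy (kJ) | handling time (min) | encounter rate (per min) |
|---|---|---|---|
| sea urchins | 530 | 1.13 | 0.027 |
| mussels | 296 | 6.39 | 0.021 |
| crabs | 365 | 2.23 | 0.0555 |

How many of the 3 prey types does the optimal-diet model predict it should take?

3

Rank by E/h (kJ/min): sea urchins 469, crabs 164, mussels 46.3. Include each in turn until the next type's E/h falls below the running intake rate.
Rate on top 1: 13.89. crabs: 164 > 13.89 → include.
Rate on top 2: 29.95. mussels: 46.3 > 29.95 → include.
Optimal diet: sea urchins, crabs, mussels — 3 of 3 types.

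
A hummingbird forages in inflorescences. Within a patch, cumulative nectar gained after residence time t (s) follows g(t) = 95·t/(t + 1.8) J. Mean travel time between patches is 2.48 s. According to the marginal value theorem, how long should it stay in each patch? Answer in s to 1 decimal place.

By the marginal value theorem, leave when the instantaneous gain rate g'(t) equals the habitat-wide average g(t)/(T + t).
g'(t) = 95·1.8/(t + 1.8)². Setting 95·1.8/(t+1.8)² = 95t/[(t+1.8)(2.48+t)] gives 1.8(2.48+t) = t(t+1.8), so t² = 1.8×2.48 = 4.464.
t* = √4.464 = 2.113 s.

2.1 s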